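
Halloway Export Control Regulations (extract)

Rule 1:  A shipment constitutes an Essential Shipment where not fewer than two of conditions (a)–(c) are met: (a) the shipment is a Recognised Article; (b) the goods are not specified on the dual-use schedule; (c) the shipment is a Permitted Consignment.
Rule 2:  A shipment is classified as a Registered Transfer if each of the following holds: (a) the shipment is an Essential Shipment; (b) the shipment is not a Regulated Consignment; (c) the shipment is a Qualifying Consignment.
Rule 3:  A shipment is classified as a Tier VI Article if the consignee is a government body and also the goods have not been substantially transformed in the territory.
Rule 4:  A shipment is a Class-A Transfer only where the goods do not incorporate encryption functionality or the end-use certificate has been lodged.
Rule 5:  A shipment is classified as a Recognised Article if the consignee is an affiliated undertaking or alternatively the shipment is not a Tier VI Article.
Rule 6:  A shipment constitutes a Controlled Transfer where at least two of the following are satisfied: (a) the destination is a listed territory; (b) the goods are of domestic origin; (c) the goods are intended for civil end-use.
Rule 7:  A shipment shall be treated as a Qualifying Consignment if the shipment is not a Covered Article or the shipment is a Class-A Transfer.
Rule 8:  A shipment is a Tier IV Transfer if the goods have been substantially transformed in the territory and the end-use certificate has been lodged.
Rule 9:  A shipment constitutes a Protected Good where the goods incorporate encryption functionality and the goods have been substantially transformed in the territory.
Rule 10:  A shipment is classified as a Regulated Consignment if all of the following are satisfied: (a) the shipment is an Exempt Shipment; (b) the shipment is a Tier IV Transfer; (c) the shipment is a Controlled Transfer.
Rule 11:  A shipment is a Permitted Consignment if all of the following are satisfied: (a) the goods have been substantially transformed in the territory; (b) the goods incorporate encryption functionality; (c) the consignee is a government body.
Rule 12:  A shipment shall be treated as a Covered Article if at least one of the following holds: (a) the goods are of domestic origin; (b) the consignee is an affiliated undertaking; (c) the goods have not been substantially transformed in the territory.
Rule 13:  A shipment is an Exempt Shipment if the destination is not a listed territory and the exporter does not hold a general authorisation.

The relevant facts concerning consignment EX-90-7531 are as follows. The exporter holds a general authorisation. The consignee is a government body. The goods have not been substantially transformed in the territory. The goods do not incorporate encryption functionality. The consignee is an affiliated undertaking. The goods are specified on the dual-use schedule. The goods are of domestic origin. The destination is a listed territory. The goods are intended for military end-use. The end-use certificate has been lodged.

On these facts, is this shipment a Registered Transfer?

No

rule 3 — Tier VI Article: [the consignee is a government body? yes] AND [the goods have not been substantially transformed in the territory? yes] → satisfied.
rule 5 — Recognised Article: [the consignee is an affiliated undertaking? yes] OR [not a Tier VI Article (rule 3)? no] → satisfied.
rule 11 — Permitted Consignment: [the goods have been substantially transformed in the territory? no] AND [the goods incorporate encryption functionality? no] AND [the consignee is a government body? yes] → not satisfied.
rule 1 — Essential Shipment: Recognised Article (rule 5)? yes; the goods are not specified on the dual-use schedule? no; Permitted Consignment (rule 11)? no — 1 of 3 hold (need ≥2) → not satisfied.
rule 13 — Exempt Shipment: [the destination is not a listed territory? no] AND [the exporter does not hold a general authorisation? no] → not satisfied.
rule 8 — Tier IV Transfer: [the goods have been substantially transformed in the territory? no] AND [the end-use certificate has been lodged? yes] → not satisfied.
rule 6 — Controlled Transfer: the destination is a listed territory? yes; the goods are of domestic origin? yes; the goods are intended for civil end-use? no — 2 of 3 hold (need ≥2) → satisfied.
rule 10 — Regulated Consignment: [Exempt Shipment (rule 13)? no] AND [Tier IV Transfer (rule 8)? no] AND [Controlled Transfer (rule 6)? yes] → not satisfied.
rule 12 — Covered Article: [the goods are of domestic origin? yes] OR [the consignee is an affiliated undertaking? yes] OR [the goods have not been substantially transformed in the territory? yes] → satisfied.
rule 4 — Class-A Transfer: [the goods do not incorporate encryption functionality? yes] OR [the end-use certificate has been lodged? yes] → satisfied.
rule 7 — Qualifying Consignment: [not a Covered Article (rule 12)? no] OR [Class-A Transfer (rule 4)? yes] → satisfied.
rule 2 — Registered Transfer: [Essential Shipment (rule 1)? no] AND [not a Regulated Consignment (rule 10)? yes] AND [Qualifying Consignment (rule 7)? yes] → not satisfied.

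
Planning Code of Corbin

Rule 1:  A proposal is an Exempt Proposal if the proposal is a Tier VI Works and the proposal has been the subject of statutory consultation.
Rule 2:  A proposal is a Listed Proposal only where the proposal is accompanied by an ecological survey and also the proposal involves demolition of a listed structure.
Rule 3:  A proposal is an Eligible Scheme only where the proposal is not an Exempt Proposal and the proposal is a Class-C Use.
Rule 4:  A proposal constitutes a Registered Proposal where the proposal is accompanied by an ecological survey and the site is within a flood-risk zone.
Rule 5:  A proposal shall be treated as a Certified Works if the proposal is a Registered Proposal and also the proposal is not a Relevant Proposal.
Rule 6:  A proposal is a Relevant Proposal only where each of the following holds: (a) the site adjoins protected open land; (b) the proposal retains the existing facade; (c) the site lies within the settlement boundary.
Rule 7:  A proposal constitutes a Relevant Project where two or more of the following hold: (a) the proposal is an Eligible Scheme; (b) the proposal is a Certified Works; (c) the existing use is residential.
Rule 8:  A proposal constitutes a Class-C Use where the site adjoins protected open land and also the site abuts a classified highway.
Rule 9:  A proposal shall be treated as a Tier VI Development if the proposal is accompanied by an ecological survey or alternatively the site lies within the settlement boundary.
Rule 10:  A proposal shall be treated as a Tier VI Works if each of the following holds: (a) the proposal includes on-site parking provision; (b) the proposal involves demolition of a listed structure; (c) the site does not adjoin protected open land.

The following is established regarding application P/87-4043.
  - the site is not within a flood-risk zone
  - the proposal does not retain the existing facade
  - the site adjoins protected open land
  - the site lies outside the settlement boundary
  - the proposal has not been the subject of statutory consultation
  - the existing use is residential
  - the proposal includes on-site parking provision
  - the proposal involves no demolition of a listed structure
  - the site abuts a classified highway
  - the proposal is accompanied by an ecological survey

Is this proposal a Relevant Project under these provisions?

Yes

rule 10 — Tier VI Works: [the proposal includes on-site parking provision? yes] AND [the proposal involves demolition of a listed structure? no] AND [the site does not adjoin protected open land? no] → not satisfied.
rule 1 — Exempt Proposal: [Tier VI Works (rule 10)? no] AND [the proposal has been the subject of statutory consultation? no] → not satisfied.
rule 8 — Class-C Use: [the site adjoins protected open land? yes] AND [the site abuts a classified highway? yes] → satisfied.
rule 3 — Eligible Scheme: [not an Exempt Proposal (rule 1)? yes] AND [Class-C Use (rule 8)? yes] → satisfied.
rule 4 — Registered Proposal: [the proposal is accompanied by an ecological survey? yes] AND [the site is within a flood-risk zone? no] → not satisfied.
rule 6 — Relevant Proposal: [the site adjoins protected open land? yes] AND [the proposal retains the existing facade? no] AND [the site lies within the settlement boundary? no] → not satisfied.
rule 5 — Certified Works: [Registered Proposal (rule 4)? no] AND [not a Relevant Proposal (rule 6)? yes] → not satisfied.
rule 7 — Relevant Project: Eligible Scheme (rule 3)? yes; Certified Works (rule 5)? no; the existing use is residential? yes — 2 of 3 hold (need ≥2) → satisfied.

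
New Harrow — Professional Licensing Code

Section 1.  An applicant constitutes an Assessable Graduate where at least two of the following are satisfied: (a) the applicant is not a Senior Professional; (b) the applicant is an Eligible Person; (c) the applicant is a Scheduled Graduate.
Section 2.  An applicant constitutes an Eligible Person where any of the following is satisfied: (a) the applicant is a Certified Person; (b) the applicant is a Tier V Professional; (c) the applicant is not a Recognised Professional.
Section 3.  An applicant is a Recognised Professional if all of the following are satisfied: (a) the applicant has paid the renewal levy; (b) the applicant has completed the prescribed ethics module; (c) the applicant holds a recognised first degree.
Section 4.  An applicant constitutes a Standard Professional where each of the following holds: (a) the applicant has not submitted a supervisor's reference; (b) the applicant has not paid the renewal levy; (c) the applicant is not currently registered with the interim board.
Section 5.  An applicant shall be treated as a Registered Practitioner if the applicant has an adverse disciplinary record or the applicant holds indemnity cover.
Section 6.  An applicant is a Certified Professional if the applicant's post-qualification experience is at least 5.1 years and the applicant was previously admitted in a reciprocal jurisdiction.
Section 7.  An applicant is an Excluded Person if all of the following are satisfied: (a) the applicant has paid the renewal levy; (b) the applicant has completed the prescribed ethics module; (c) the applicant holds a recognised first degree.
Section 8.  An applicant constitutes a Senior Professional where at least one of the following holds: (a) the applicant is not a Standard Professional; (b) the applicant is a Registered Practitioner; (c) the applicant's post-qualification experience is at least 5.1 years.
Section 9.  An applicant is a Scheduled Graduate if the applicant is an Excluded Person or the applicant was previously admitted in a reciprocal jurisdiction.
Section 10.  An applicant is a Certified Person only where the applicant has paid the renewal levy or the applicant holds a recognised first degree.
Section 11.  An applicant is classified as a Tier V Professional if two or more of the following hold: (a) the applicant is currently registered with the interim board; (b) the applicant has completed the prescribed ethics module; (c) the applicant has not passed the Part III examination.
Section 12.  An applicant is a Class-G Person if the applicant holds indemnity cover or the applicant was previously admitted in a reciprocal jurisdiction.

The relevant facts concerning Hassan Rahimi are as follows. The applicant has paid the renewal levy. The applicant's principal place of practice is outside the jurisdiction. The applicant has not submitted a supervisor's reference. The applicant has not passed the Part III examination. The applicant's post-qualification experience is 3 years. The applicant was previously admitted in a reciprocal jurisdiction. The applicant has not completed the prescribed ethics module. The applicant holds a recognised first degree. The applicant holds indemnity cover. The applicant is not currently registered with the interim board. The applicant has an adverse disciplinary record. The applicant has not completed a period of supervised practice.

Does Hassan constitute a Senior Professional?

Yes

section 4 — Standard Professional: [the applicant has not submitted a supervisor's reference? yes] AND [the applicant has not paid the renewal levy? no] AND [the applicant is not currently registered with the interim board? yes] → not satisfied.
section 5 — Registered Practitioner: [the applicant has an adverse disciplinary record? yes] OR [the applicant holds indemnity cover? yes] → satisfied.
section 8 — Senior Professional: [not a Standard Professional (section 4)? yes] OR [Registered Practitioner (section 5)? yes] OR [applicant's post-qualification experience: 3 years ≥ 5.1 years? no] → satisfied.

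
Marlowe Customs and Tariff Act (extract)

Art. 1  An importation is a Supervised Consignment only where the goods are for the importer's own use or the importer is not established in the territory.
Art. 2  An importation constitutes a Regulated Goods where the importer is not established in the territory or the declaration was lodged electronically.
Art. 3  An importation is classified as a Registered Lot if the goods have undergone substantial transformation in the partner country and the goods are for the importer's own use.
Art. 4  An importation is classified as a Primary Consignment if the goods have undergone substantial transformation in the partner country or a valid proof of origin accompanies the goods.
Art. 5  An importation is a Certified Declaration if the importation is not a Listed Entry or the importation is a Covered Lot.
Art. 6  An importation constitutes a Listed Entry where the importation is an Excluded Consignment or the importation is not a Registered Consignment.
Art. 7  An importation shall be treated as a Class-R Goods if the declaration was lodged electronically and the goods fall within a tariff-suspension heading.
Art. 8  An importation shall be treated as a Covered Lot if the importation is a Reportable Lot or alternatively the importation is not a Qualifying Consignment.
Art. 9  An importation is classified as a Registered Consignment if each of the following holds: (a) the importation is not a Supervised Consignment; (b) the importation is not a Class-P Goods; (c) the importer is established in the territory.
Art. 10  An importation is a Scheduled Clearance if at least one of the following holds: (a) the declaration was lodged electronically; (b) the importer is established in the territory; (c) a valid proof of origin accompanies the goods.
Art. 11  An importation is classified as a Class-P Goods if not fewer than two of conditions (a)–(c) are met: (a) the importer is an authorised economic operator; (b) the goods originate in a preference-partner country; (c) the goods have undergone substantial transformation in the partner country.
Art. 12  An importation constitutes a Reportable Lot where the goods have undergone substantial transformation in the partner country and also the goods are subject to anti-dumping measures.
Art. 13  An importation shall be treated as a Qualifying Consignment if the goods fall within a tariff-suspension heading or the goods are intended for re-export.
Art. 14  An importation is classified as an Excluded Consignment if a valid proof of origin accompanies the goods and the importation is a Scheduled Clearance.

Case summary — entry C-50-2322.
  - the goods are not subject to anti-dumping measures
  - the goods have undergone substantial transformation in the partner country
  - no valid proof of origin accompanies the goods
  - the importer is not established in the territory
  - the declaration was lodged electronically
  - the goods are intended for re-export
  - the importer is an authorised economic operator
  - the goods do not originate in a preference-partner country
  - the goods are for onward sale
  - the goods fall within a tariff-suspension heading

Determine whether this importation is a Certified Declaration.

article 10 — Scheduled Clearance: [the declaration was lodged electronically? yes] OR [the importer is established in the territory? no] OR [a valid proof of origin accompanies the goods? no] → satisfied.
article 14 — Excluded Consignment: [a valid proof of origin accompanies the goods? no] AND [Scheduled Clearance (article 10)? yes] → not satisfied.
article 1 — Supervised Consignment: [the goods are for the importer's own use? no] OR [the importer is not established in the territory? yes] → satisfied.
article 11 — Class-P Goods: the importer is an authorised economic operator? yes; the goods originate in a preference-partner country? no; the goods have undergone substantial transformation in the partner country? yes — 2 of 3 hold (need ≥2) → satisfied.
article 9 — Registered Consignment: [not a Supervised Consignment (article 1)? no] AND [not a Class-P Goods (article 11)? no] AND [the importer is established in the territory? no] → not satisfied.
article 6 — Listed Entry: [Excluded Consignment (article 14)? no] OR [not a Registered Consignment (article 9)? yes] → satisfied.
article 12 — Reportable Lot: [the goods have undergone substantial transformation in the partner country? yes] AND [the goods are subject to anti-dumping measures? no] → not satisfied.
article 13 — Qualifying Consignment: [the goods fall within a tariff-suspension heading? yes] OR [the goods are intended for re-export? yes] → satisfied.
article 8 — Covered Lot: [Reportable Lot (article 12)? no] OR [not a Qualifying Consignment (article 13)? no] → not satisfied.
article 5 — Certified Declaration: [not a Listed Entry (article 6)? no] OR [Covered Lot (article 8)? no] → not satisfied.

No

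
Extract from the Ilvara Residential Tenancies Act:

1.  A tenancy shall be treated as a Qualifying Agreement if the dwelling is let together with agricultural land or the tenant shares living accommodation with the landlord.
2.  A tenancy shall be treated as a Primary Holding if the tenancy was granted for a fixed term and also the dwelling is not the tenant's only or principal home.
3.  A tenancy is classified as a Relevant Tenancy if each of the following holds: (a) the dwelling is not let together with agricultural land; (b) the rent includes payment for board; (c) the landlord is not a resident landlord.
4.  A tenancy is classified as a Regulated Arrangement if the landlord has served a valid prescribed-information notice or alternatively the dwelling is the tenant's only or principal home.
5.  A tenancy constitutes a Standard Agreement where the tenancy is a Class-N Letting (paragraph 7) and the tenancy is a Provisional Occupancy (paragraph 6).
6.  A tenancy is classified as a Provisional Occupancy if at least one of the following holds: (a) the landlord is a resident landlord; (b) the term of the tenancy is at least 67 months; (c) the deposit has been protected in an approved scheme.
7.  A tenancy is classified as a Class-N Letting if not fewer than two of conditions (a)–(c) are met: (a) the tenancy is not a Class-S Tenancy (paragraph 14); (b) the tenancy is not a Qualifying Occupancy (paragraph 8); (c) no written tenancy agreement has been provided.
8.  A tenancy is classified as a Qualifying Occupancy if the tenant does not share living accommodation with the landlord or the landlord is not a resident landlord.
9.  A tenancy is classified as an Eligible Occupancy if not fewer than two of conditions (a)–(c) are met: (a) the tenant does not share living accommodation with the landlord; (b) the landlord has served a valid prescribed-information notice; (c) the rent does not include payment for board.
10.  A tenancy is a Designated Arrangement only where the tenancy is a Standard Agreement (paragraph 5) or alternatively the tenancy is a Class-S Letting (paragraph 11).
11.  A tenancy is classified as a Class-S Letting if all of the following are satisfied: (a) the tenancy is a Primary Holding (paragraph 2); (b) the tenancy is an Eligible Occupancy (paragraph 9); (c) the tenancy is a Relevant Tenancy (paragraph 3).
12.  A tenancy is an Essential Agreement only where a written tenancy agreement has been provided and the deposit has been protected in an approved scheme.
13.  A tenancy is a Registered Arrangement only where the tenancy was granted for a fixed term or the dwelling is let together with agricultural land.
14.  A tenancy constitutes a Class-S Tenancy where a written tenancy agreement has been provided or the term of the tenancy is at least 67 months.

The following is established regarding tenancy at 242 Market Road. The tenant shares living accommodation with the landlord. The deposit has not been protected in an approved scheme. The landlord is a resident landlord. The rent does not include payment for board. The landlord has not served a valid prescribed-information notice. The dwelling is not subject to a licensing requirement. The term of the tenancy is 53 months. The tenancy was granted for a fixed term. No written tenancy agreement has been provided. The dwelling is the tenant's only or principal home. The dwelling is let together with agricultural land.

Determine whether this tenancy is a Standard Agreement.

Under paragraph 14: a written tenancy agreement has been provided? no; or term of the tenancy: 53 months ≥ 67 months? no. So the tenancy is not a Class-S Tenancy.
Under paragraph 8: the tenant does not share living accommodation with the landlord? no; or the landlord is not a resident landlord? no. So the tenancy is not a Qualifying Occupancy.
Under paragraph 7: not a Class-S Tenancy (paragraph 14)? yes; not a Qualifying Occupancy (paragraph 8)? yes; no written tenancy agreement has been provided? yes — 3 of 3 hold (need ≥2) → satisfied.
Under paragraph 6: the landlord is a resident landlord? yes; or term of the tenancy: 53 months ≥ 67 months? no; or the deposit has been protected in an approved scheme? no. So the tenancy is a Provisional Occupancy.
Under paragraph 5: Class-N Letting (paragraph 7)? yes; and Provisional Occupancy (paragraph 6)? yes. So the tenancy is a Standard Agreement.

Yes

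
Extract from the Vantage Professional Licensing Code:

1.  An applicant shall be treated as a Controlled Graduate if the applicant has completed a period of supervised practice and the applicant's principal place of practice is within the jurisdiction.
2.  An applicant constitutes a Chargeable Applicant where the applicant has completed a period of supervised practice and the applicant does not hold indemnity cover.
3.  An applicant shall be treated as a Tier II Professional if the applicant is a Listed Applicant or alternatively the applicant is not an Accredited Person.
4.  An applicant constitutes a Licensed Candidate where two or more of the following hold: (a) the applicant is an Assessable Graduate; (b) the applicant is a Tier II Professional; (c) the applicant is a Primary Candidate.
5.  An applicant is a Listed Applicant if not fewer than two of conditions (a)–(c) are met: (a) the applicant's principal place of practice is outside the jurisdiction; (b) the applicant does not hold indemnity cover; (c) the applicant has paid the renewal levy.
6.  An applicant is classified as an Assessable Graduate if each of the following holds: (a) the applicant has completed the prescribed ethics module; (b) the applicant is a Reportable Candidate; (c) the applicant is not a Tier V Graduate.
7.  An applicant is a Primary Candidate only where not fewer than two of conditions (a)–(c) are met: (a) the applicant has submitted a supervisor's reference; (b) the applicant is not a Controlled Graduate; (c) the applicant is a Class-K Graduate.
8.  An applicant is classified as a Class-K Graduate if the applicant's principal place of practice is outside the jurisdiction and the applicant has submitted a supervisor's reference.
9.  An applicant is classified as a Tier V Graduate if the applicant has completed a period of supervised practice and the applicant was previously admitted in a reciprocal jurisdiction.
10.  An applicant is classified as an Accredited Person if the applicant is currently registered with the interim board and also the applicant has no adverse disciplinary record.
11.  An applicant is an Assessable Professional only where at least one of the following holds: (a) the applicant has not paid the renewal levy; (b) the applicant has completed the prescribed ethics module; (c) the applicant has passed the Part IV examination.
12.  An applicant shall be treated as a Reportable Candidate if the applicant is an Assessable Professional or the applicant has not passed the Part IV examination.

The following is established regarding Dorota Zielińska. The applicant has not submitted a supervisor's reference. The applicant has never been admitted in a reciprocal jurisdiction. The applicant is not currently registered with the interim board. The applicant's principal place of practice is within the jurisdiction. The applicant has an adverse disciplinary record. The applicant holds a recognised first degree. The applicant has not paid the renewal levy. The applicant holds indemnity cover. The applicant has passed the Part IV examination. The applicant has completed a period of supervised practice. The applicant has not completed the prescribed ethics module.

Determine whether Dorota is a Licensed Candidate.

paragraph 11 — Assessable Professional: [the applicant has not paid the renewal levy? yes] OR [the applicant has completed the prescribed ethics module? no] OR [the applicant has passed the Part IV examination? yes] → satisfied.
paragraph 12 — Reportable Candidate: [Assessable Professional (paragraph 11)? yes] OR [the applicant has not passed the Part IV examination? no] → satisfied.
paragraph 9 — Tier V Graduate: [the applicant has completed a period of supervised practice? yes] AND [the applicant was previously admitted in a reciprocal jurisdiction? no] → not satisfied.
paragraph 6 — Assessable Graduate: [the applicant has completed the prescribed ethics module? no] AND [Reportable Candidate (paragraph 12)? yes] AND [not a Tier V Graduate (paragraph 9)? yes] → not satisfied.
paragraph 5 — Listed Applicant: the applicant's principal place of practice is outside the jurisdiction? no; the applicant does not hold indemnity cover? no; the applicant has paid the renewal levy? no — 0 of 3 hold (need ≥2) → not satisfied.
paragraph 10 — Accredited Person: [the applicant is currently registered with the interim board? no] AND [the applicant has no adverse disciplinary record? no] → not satisfied.
paragraph 3 — Tier II Professional: [Listed Applicant (paragraph 5)? no] OR [not an Accredited Person (paragraph 10)? yes] → satisfied.
paragraph 1 — Controlled Graduate: [the applicant has completed a period of supervised practice? yes] AND [the applicant's principal place of practice is within the jurisdiction? yes] → satisfied.
paragraph 8 — Class-K Graduate: [the applicant's principal place of practice is outside the jurisdiction? no] AND [the applicant has submitted a supervisor's reference? no] → not satisfied.
paragraph 7 — Primary Candidate: the applicant has submitted a supervisor's reference? no; not a Controlled Graduate (paragraph 1)? no; Class-K Graduate (paragraph 8)? no — 0 of 3 hold (need ≥2) → not satisfied.
paragraph 4 — Licensed Candidate: Assessable Graduate (paragraph 6)? no; Tier II Professional (paragraph 3)? yes; Primary Candidate (paragraph 7)? no — 1 of 3 hold (need ≥2) → not satisfied.

No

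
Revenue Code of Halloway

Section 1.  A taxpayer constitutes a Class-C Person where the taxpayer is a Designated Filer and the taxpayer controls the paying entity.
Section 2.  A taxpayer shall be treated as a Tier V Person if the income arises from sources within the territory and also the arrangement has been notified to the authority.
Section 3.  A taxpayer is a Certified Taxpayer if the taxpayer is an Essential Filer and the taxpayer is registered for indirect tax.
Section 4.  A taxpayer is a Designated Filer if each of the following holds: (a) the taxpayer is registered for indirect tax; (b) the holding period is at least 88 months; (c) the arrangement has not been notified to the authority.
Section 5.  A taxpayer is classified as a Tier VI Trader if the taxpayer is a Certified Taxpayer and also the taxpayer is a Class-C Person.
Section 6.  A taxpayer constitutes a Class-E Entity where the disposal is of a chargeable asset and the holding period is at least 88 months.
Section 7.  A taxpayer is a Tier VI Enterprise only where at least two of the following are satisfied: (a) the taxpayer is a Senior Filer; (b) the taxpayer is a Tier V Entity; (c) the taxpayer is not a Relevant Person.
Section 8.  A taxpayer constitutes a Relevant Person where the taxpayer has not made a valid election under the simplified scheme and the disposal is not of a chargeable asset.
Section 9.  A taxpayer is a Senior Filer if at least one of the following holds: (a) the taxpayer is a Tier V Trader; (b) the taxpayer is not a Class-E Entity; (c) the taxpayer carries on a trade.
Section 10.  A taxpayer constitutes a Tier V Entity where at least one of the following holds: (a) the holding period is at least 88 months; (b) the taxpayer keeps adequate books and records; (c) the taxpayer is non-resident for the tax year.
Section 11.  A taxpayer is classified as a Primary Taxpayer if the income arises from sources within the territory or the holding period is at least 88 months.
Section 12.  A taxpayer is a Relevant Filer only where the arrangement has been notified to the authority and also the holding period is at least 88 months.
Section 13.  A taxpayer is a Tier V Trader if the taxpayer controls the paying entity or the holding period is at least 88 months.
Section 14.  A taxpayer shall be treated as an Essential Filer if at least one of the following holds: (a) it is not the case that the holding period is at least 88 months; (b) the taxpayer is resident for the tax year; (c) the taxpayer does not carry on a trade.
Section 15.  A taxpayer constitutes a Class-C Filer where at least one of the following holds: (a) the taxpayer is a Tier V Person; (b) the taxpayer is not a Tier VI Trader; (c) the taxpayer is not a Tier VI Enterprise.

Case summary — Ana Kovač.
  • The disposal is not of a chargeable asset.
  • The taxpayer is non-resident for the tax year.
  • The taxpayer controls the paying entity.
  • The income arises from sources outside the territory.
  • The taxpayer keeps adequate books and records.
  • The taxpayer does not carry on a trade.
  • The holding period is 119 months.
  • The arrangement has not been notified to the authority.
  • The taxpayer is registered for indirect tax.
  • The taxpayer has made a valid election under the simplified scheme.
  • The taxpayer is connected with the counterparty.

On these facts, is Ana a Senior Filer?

section 13 — Tier V Trader: [the taxpayer controls the paying entity? yes] OR [holding period: 119 months ≥ 88 months? yes] → satisfied.
section 6 — Class-E Entity: [the disposal is of a chargeable asset? no] AND [holding period: 119 months ≥ 88 months? yes] → not satisfied.
section 9 — Senior Filer: [Tier V Trader (section 13)? yes] OR [not a Class-E Entity (section 6)? yes] OR [the taxpayer carries on a trade? no] → satisfied.

Yes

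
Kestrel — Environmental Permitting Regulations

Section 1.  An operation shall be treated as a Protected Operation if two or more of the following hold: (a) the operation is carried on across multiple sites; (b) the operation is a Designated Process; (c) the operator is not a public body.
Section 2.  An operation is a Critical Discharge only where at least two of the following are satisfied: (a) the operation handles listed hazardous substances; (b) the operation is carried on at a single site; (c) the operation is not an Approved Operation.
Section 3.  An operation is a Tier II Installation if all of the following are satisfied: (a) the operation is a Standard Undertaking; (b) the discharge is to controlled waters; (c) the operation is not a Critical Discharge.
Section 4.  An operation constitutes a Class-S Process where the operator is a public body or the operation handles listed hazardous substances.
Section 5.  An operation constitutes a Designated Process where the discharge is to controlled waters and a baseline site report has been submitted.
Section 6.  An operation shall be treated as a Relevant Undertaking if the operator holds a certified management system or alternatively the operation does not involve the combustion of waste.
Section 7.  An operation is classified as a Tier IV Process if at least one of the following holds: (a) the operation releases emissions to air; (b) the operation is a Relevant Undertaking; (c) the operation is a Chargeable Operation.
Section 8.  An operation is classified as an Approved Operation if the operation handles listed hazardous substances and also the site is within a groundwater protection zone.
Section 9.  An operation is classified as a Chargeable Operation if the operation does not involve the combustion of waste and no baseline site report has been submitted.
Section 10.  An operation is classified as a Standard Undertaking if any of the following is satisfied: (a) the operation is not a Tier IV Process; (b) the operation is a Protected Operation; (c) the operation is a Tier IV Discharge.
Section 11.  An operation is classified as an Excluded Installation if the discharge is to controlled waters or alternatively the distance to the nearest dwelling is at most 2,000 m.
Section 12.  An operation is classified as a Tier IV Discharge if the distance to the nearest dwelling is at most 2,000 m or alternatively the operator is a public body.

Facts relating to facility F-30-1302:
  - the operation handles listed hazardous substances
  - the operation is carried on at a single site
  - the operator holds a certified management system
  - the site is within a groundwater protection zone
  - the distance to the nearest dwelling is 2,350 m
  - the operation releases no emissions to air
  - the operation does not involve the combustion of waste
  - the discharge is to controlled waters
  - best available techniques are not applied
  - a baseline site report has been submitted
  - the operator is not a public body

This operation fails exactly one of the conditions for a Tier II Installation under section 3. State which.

section 6 — Relevant Undertaking: [the operator holds a certified management system? yes] OR [the operation does not involve the combustion of waste? yes] → satisfied.
section 9 — Chargeable Operation: [the operation does not involve the combustion of waste? yes] AND [no baseline site report has been submitted? no] → not satisfied.
section 7 — Tier IV Process: [the operation releases emissions to air? no] OR [Relevant Undertaking (section 6)? yes] OR [Chargeable Operation (section 9)? no] → satisfied.
section 5 — Designated Process: [the discharge is to controlled waters? yes] AND [a baseline site report has been submitted? yes] → satisfied.
section 1 — Protected Operation: the operation is carried on across multiple sites? no; Designated Process (section 5)? yes; the operator is not a public body? yes — 2 of 3 hold (need ≥2) → satisfied.
section 12 — Tier IV Discharge: [distance to the nearest dwelling: 2,350 m ≤ 2,000 m? no] OR [the operator is a public body? no] → not satisfied.
section 10 — Standard Undertaking: [not a Tier IV Process (section 7)? no] OR [Protected Operation (section 1)? yes] OR [Tier IV Discharge (section 12)? no] → satisfied.
section 8 — Approved Operation: [the operation handles listed hazardous substances? yes] AND [the site is within a groundwater protection zone? yes] → satisfied.
section 2 — Critical Discharge: the operation handles listed hazardous substances? yes; the operation is carried on at a single site? yes; not an Approved Operation (section 8)? no — 2 of 3 hold (need ≥2) → satisfied.
section 3 — Tier II Installation: [Standard Undertaking (section 10)? yes] AND [the discharge is to controlled waters? yes] AND [not a Critical Discharge (section 2)? no] → not satisfied.

Critical Discharge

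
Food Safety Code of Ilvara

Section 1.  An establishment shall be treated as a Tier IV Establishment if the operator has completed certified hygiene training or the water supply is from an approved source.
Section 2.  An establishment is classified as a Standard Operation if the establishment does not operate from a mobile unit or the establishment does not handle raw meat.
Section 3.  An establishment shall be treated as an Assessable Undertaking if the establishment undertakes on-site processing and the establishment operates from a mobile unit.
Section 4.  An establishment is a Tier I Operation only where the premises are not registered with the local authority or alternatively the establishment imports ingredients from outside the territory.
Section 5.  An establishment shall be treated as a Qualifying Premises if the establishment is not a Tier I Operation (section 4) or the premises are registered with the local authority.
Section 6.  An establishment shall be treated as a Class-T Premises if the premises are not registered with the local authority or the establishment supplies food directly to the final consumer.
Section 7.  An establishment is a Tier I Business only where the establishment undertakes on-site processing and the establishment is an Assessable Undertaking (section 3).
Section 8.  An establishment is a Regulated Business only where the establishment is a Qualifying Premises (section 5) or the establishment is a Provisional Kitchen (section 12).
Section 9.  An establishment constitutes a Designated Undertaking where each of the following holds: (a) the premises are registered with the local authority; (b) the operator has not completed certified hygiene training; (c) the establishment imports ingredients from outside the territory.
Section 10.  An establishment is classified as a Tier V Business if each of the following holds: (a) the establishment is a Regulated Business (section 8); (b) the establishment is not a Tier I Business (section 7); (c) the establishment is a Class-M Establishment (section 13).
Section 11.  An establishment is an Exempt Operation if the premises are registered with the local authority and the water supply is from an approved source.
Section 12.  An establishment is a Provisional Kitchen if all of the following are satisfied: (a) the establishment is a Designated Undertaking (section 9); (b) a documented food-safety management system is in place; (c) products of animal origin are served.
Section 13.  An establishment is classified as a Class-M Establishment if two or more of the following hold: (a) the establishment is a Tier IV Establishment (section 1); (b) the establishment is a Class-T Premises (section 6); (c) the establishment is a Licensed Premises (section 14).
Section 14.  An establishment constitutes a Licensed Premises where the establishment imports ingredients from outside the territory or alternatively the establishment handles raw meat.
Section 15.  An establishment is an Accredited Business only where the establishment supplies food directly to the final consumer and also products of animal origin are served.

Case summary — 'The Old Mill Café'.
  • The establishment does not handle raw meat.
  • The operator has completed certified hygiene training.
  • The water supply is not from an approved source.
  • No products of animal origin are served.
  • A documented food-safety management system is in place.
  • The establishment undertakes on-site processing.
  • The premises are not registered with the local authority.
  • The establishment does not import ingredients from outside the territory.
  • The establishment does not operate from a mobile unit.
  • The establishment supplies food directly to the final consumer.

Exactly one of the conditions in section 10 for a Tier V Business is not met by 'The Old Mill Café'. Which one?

section 4 — Tier I Operation: [the premises are not registered with the local authority? yes] OR [the establishment imports ingredients from outside the territory? no] → satisfied.
section 5 — Qualifying Premises: [not a Tier I Operation (section 4)? no] OR [the premises are registered with the local authority? no] → not satisfied.
section 9 — Designated Undertaking: [the premises are registered with the local authority? no] AND [the operator has not completed certified hygiene training? no] AND [the establishment imports ingredients from outside the territory? no] → not satisfied.
section 12 — Provisional Kitchen: [Designated Undertaking (section 9)? no] AND [a documented food-safety management system is in place? yes] AND [products of animal origin are served? no] → not satisfied.
section 8 — Regulated Business: [Qualifying Premises (section 5)? no] OR [Provisional Kitchen (section 12)? no] → not satisfied.
section 3 — Assessable Undertaking: [the establishment undertakes on-site processing? yes] AND [the establishment operates from a mobile unit? no] → not satisfied.
section 7 — Tier I Business: [the establishment undertakes on-site processing? yes] AND [Assessable Undertaking (section 3)? no] → not satisfied.
section 1 — Tier IV Establishment: [the operator has completed certified hygiene training? yes] OR [the water supply is from an approved source? no] → satisfied.
section 6 — Class-T Premises: [the premises are not registered with the local authority? yes] OR [the establishment supplies food directly to the final consumer? yes] → satisfied.
section 14 — Licensed Premises: [the establishment imports ingredients from outside the territory? no] OR [the establishment handles raw meat? no] → not satisfied.
section 13 — Class-M Establishment: Tier IV Establishment (section 1)? yes; Class-T Premises (section 6)? yes; Licensed Premises (section 14)? no — 2 of 3 hold (need ≥2) → satisfied.
section 10 — Tier V Business: [Regulated Business (section 8)? no] AND [not a Tier I Business (section 7)? yes] AND [Class-M Establishment (section 13)? yes] → not satisfied.

Regulated Business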